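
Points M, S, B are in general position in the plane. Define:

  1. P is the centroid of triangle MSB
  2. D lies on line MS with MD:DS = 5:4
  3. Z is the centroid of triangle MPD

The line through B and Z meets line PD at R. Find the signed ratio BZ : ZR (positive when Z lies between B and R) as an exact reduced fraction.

Choose coordinates M = (0, 0), S = (1, 0), B = (0, 1).
1. P is the centroid of triangle MSB ⇒ P = (1/3, 1/3)
2. D lies on line MS with MD:DS = 5:4 ⇒ D = (5/9, 0)
3. Z is the centroid of triangle MPD ⇒ Z = (8/27, 1/9)
line BZ meets PD at R = (1/9, 2/3)
Z = B + t·(R−B) with t = 8/3, so BZ:ZR = 8/3:-5/3

BZ:ZR = -8/5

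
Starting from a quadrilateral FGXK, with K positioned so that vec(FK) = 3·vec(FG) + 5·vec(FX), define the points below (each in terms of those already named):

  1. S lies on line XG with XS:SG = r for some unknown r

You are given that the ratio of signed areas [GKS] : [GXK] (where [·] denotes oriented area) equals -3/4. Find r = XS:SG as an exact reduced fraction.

r = 1/3

Work in coordinates with F = (0, 0), G = (1, 0), X = (0, 1), K = (3, 5).
1. With XS:SG = r, write λ = r/(r+1) so S = X + λ·(G−X); S is affine-linear in λ
Every point depending on S is an affine combination of S and λ-independent points, so each such coordinate is linear in λ; the λ² term in each signed area is a multiple of (G−X)×(G−X) = 0, so 2·[GKS] and 2·[GXK] are each linear in λ. Evaluating at λ=0 and λ=1:
  2·[GKS] = -7·λ + 7,   2·[GXK] = -7
So [GKS]:[GXK] = (-7·λ + 7) / (-7). Setting this equal to -3/4:
  -7·λ + 7 = -3/4·(-7)  ⇒  λ = 1/4
Then r = λ/(1−λ) = (1/4)/(3/4) = 1/3. Check: with r = 1/3, S = (1/4, 3/4) and [GKS]:[GXK] = -3/4 as required.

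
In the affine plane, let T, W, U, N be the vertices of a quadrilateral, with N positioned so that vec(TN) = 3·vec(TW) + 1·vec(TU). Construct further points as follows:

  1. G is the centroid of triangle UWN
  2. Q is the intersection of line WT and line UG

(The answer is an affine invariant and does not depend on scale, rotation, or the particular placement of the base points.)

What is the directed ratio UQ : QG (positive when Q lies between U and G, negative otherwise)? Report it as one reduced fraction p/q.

UQ:QG = -3/2

Set T = (0, 0), W = (1, 0), U = (0, 1), N = (3, 1); any affine frame gives the same invariant.
1. G is the centroid of triangle UWN ⇒ G = (4/3, 2/3)
2. Q is the intersection of line WT and line UG ⇒ Q = (4, 0)
Q = U + t·(G−U) with t = 3, so UQ:QG = t:(1−t) = 3:-2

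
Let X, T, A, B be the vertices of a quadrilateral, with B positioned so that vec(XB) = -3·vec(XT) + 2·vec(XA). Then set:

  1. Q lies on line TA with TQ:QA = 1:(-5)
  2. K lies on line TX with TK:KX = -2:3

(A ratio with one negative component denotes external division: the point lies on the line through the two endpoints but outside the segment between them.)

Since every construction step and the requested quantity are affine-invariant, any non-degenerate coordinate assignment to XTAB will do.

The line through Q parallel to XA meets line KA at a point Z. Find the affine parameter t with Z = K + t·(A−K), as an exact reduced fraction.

t = 7/12

Choose coordinates X = (0, 0), T = (1, 0), A = (0, 1), B = (-3, 2).
1. Q lies on line TA with TQ:QA = 1:(-5) ⇒ Q = (5/4, -1/4)
2. K lies on line TX with TK:KX = -2:3 ⇒ K = (3, 0)
through Q parallel to XA: direction (0, 1); meets KA at Z = (5/4, 7/12)
Z = K + t·(A−K) with t = 7/12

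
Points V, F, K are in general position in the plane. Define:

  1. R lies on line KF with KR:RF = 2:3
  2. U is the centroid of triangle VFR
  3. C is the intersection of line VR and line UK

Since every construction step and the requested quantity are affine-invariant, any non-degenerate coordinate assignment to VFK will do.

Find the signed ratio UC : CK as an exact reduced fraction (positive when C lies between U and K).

UC:CK = 1/2

Assign V = (0, 0), F = (1, 0), K = (0, 1) — the answer is frame-independent, so this choice is without loss of generality.
1. R lies on line KF with KR:RF = 2:3 ⇒ R = (2/5, 3/5)
2. U is the centroid of triangle VFR ⇒ U = (7/15, 1/5)
3. C is the intersection of line VR and line UK ⇒ C = (14/45, 7/15)
C = U + t·(K−U) with t = 1/3, so UC:CK = t:(1−t) = 1/3:2/3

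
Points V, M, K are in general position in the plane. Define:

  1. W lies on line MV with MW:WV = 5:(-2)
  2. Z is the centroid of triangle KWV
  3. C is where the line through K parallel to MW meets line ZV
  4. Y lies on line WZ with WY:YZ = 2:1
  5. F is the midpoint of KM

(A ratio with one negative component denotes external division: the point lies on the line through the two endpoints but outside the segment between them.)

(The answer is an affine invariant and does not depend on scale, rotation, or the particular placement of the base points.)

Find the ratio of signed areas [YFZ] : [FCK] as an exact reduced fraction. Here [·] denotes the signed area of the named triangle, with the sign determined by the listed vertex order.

Choose coordinates V = (0, 0), M = (1, 0), K = (0, 1).
1. W lies on line MV with MW:WV = 5:(-2) ⇒ W = (-2/3, 0)
2. Z is the centroid of triangle KWV ⇒ Z = (-2/9, 1/3)
3. C is where the line through K parallel to MW meets line ZV ⇒ C = (-2/3, 1)
4. Y lies on line WZ with WY:YZ = 2:1 ⇒ Y = (-10/27, 2/9)
5. F is the midpoint of KM ⇒ F = (1/2, 1/2)
2·[YFZ] = 1/18, 2·[FCK] = -1/3
[YFZ]:[FCK] = 1/18:-1/3 = -1/6

[YFZ]:[FCK] = -1/6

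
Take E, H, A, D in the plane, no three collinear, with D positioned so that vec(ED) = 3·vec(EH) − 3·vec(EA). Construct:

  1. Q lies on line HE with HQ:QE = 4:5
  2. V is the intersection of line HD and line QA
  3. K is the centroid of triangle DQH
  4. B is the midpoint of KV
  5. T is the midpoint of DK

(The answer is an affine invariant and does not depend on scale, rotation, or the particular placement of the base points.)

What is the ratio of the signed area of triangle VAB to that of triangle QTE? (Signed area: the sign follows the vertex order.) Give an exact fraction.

Set E = (0, 0), H = (1, 0), A = (0, 1), D = (3, -3); any affine frame gives the same invariant.
1. Q lies on line HE with HQ:QE = 4:5 ⇒ Q = (5/9, 0)
2. V is the intersection of line HD and line QA ⇒ V = (-5/3, 4)
3. K is the centroid of triangle DQH ⇒ K = (41/27, -1)
4. B is the midpoint of KV ⇒ B = (-2/27, 3/2)
5. T is the midpoint of DK ⇒ T = (61/27, -2)
2·[VAB] = 11/18, 2·[QTE] = -10/9
[VAB]:[QTE] = 11/18:-10/9 = -11/20

[VAB]:[QTE] = -11/20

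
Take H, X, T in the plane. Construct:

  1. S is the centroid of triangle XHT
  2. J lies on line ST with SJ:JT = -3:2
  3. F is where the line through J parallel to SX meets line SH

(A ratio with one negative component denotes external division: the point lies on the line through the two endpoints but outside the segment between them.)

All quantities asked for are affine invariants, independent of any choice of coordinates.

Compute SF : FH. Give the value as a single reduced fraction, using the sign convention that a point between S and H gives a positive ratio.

SF:FH = -3/4

Assign H = (0, 0), X = (1, 0), T = (0, 1) — the answer is frame-independent, so this choice is without loss of generality.
1. S is the centroid of triangle XHT ⇒ S = (1/3, 1/3)
2. J lies on line ST with SJ:JT = -3:2 ⇒ J = (-2/3, 7/3)
3. F is where the line through J parallel to SX meets line SH ⇒ F = (4/3, 4/3)
F = S + t·(H−S) with t = -3, so SF:FH = t:(1−t) = -3:4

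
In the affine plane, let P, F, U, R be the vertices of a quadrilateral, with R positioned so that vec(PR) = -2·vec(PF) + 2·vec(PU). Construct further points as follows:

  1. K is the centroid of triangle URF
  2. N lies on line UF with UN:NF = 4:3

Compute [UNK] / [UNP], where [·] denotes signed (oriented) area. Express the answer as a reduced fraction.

Choose coordinates P = (0, 0), F = (1, 0), U = (0, 1), R = (-2, 2).
1. K is the centroid of triangle URF ⇒ K = (-1/3, 1)
2. N lies on line UF with UN:NF = 4:3 ⇒ N = (4/7, 3/7)
2·[UNK] = -4/21, 2·[UNP] = -4/7
[UNK]:[UNP] = -4/21:-4/7 = 1/3

[UNK]:[UNP] = 1/3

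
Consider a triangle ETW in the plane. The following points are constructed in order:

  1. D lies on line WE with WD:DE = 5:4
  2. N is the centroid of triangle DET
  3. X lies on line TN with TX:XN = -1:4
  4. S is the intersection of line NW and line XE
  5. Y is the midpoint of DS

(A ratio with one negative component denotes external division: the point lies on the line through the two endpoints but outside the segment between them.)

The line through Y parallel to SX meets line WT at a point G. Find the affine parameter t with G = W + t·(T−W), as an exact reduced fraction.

t = 77/95

Work in coordinates with E = (0, 0), T = (1, 0), W = (0, 1).
1. D lies on line WE with WD:DE = 5:4 ⇒ D = (0, 4/9)
2. N is the centroid of triangle DET ⇒ N = (1/3, 4/27)
3. X lies on line TN with TX:XN = -1:4 ⇒ X = (11/9, -4/81)
4. S is the intersection of line NW and line XE ⇒ S = (33/83, -4/249)
5. Y is the midpoint of DS ⇒ Y = (33/166, 160/747)
through Y parallel to SX: direction (616/747, -224/6723); meets WT at G = (77/95, 18/95)
G = W + t·(T−W) with t = 77/95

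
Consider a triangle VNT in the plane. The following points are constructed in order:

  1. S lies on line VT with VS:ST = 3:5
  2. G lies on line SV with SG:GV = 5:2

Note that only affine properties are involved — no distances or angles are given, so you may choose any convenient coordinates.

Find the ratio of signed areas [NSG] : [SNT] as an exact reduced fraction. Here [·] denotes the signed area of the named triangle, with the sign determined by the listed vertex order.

Work in coordinates with V = (0, 0), N = (1, 0), T = (0, 1).
1. S lies on line VT with VS:ST = 3:5 ⇒ S = (0, 3/8)
2. G lies on line SV with SG:GV = 5:2 ⇒ G = (0, 3/28)
2·[NSG] = 15/56, 2·[SNT] = 5/8
[NSG]:[SNT] = 15/56:5/8 = 3/7

[NSG]:[SNT] = 3/7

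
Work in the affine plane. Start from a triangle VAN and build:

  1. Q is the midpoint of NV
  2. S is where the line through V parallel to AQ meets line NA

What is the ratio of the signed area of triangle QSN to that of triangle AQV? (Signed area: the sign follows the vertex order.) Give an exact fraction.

Set V = (0, 0), A = (1, 0), N = (0, 1); any affine frame gives the same invariant.
1. Q is the midpoint of NV ⇒ Q = (0, 1/2)
2. S is where the line through V parallel to AQ meets line NA ⇒ S = (2, -1)
2·[QSN] = 1, 2·[AQV] = 1/2
[QSN]:[AQV] = 1:1/2 = 2

[QSN]:[AQV] = 2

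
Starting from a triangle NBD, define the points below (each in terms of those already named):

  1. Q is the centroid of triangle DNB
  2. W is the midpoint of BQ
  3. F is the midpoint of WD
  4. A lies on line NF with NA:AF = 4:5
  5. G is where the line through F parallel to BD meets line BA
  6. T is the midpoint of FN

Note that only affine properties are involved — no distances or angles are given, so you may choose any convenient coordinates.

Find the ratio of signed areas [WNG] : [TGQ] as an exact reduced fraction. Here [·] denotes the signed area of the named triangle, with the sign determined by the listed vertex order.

Work in coordinates with N = (0, 0), B = (1, 0), D = (0, 1).
1. Q is the centroid of triangle DNB ⇒ Q = (1/3, 1/3)
2. W is the midpoint of BQ ⇒ W = (2/3, 1/6)
3. F is the midpoint of WD ⇒ F = (1/3, 7/12)
4. A lies on line NF with NA:AF = 4:5 ⇒ A = (4/27, 7/27)
5. G is where the line through F parallel to BD meets line BA ⇒ G = (169/192, 7/192)
6. T is the midpoint of FN ⇒ T = (1/6, 7/24)
2·[WNG] = 47/384, 2·[TGQ] = 37/512
[WNG]:[TGQ] = 47/384:37/512 = 188/111

[WNG]:[TGQ] = 188/111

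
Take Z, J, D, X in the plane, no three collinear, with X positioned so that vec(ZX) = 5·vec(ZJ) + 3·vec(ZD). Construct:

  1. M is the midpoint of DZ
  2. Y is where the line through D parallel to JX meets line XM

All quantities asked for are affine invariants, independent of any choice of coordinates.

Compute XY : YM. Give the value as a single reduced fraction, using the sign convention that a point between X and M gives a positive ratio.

Work in coordinates with Z = (0, 0), J = (1, 0), D = (0, 1), X = (5, 3).
1. M is the midpoint of DZ ⇒ M = (0, 1/2)
2. Y is where the line through D parallel to JX meets line XM ⇒ Y = (-2, -1/2)
Y = X + t·(M−X) with t = 7/5, so XY:YM = t:(1−t) = 7/5:-2/5

XY:YM = -7/2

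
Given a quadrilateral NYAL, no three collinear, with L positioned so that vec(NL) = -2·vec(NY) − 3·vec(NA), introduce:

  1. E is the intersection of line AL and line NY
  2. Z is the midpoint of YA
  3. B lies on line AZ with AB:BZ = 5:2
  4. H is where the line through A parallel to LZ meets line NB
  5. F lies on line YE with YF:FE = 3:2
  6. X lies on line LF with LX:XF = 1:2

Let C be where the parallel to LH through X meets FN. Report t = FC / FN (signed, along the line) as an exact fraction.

Work in coordinates with N = (0, 0), Y = (1, 0), A = (0, 1), L = (-2, -3).
1. E is the intersection of line AL and line NY ⇒ E = (-1/2, 0)
2. Z is the midpoint of YA ⇒ Z = (1/2, 1/2)
3. B lies on line AZ with AB:BZ = 5:2 ⇒ B = (5/14, 9/14)
4. H is where the line through A parallel to LZ meets line NB ⇒ H = (5/2, 9/2)
5. F lies on line YE with YF:FE = 3:2 ⇒ F = (1/10, 0)
6. X lies on line LF with LX:XF = 1:2 ⇒ X = (-13/10, -2)
through X parallel to LH: direction (9/2, 15/2); meets FN at C = (-1/10, 0)
C = F + t·(N−F) with t = 2

t = 2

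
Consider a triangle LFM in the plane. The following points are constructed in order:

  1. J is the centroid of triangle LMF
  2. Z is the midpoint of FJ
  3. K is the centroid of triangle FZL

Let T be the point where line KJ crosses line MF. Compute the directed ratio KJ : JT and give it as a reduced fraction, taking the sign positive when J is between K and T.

Assign L = (0, 0), F = (1, 0), M = (0, 1) — the answer is frame-independent, so this choice is without loss of generality.
1. J is the centroid of triangle LMF ⇒ J = (1/3, 1/3)
2. Z is the midpoint of FJ ⇒ Z = (2/3, 1/6)
3. K is the centroid of triangle FZL ⇒ K = (5/9, 1/18)
line KJ meets MF at T = (-1, 2)
J = K + t·(T−K) with t = 1/7, so KJ:JT = 1/7:6/7

KJ:JT = 1/6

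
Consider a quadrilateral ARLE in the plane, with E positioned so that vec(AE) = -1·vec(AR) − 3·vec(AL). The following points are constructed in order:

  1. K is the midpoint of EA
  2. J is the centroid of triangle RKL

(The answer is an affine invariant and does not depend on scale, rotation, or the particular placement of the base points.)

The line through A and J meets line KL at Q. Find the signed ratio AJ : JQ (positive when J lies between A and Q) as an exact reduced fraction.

Work in coordinates with A = (0, 0), R = (1, 0), L = (0, 1), E = (-1, -3).
1. K is the midpoint of EA ⇒ K = (-1/2, -3/2)
2. J is the centroid of triangle RKL ⇒ J = (1/6, -1/6)
line AJ meets KL at Q = (-1/6, 1/6)
J = A + t·(Q−A) with t = -1, so AJ:JQ = -1:2

AJ:JQ = -1/2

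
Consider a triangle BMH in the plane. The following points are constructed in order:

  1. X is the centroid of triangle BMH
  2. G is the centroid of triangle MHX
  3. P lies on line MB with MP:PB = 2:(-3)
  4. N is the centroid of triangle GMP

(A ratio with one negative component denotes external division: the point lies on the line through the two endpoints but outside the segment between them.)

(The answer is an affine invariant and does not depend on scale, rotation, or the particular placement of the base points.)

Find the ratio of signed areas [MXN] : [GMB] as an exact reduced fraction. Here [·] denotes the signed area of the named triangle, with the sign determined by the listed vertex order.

[MXN]:[GMB] = 7/12

Assign B = (0, 0), M = (1, 0), H = (0, 1) — the answer is frame-independent, so this choice is without loss of generality.
1. X is the centroid of triangle BMH ⇒ X = (1/3, 1/3)
2. G is the centroid of triangle MHX ⇒ G = (4/9, 4/9)
3. P lies on line MB with MP:PB = 2:(-3) ⇒ P = (3, 0)
4. N is the centroid of triangle GMP ⇒ N = (40/27, 4/27)
2·[MXN] = -7/27, 2·[GMB] = -4/9
[MXN]:[GMB] = -7/27:-4/9 = 7/12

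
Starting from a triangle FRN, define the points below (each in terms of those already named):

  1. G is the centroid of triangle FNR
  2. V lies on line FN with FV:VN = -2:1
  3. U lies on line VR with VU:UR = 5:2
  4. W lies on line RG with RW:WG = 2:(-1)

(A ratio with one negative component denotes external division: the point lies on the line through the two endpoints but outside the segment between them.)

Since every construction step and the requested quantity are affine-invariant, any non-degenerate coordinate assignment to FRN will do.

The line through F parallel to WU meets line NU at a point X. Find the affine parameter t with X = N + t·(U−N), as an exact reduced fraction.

Choose coordinates F = (0, 0), R = (1, 0), N = (0, 1).
1. G is the centroid of triangle FNR ⇒ G = (1/3, 1/3)
2. V lies on line FN with FV:VN = -2:1 ⇒ V = (0, 2)
3. U lies on line VR with VU:UR = 5:2 ⇒ U = (5/7, 4/7)
4. W lies on line RG with RW:WG = 2:(-1) ⇒ W = (-1/3, 2/3)
through F parallel to WU: direction (22/21, -2/21); meets NU at X = (55/28, -5/28)
X = N + t·(U−N) with t = 11/4

t = 11/4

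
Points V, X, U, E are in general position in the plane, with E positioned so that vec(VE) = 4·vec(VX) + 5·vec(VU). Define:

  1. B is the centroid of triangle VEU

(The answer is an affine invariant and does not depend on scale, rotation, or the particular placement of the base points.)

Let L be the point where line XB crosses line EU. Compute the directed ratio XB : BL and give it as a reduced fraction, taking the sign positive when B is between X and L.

XB:BL = 5

Assign V = (0, 0), X = (1, 0), U = (0, 1), E = (4, 5) — the answer is frame-independent, so this choice is without loss of generality.
1. B is the centroid of triangle VEU ⇒ B = (4/3, 2)
line XB meets EU at L = (7/5, 12/5)
B = X + t·(L−X) with t = 5/6, so XB:BL = 5/6:1/6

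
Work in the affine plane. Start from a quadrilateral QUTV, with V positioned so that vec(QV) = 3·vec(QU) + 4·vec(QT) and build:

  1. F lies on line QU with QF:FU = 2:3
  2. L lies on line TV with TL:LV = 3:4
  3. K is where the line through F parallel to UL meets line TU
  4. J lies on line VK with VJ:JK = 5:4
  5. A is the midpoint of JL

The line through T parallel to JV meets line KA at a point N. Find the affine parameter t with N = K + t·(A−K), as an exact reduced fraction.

Work in coordinates with Q = (0, 0), U = (1, 0), T = (0, 1), V = (3, 4).
1. F lies on line QU with QF:FU = 2:3 ⇒ F = (2/5, 0)
2. L lies on line TV with TL:LV = 3:4 ⇒ L = (9/7, 16/7)
3. K is where the line through F parallel to UL meets line TU ⇒ K = (7/15, 8/15)
4. J lies on line VK with VJ:JK = 5:4 ⇒ J = (43/27, 56/27)
5. A is the midpoint of JL ⇒ A = (272/189, 412/189)
through T parallel to JV: direction (38/27, 52/27); meets KA at N = (209/54, 170/27)
N = K + t·(A−K) with t = 7/2

t = 7/2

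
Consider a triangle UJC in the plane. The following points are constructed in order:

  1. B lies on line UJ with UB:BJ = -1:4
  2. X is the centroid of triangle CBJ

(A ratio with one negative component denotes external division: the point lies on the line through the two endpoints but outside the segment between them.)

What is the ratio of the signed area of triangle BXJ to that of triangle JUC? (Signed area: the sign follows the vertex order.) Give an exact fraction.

[BXJ]:[JUC] = 4/9

Work in coordinates with U = (0, 0), J = (1, 0), C = (0, 1).
1. B lies on line UJ with UB:BJ = -1:4 ⇒ B = (-1/3, 0)
2. X is the centroid of triangle CBJ ⇒ X = (2/9, 1/3)
2·[BXJ] = -4/9, 2·[JUC] = -1
[BXJ]:[JUC] = -4/9:-1 = 4/9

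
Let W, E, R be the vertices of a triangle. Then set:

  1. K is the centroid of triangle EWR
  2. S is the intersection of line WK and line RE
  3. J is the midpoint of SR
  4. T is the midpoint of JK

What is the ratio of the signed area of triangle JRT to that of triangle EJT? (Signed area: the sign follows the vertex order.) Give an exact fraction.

[JRT]:[EJT] = 1/3

Choose coordinates W = (0, 0), E = (1, 0), R = (0, 1).
1. K is the centroid of triangle EWR ⇒ K = (1/3, 1/3)
2. S is the intersection of line WK and line RE ⇒ S = (1/2, 1/2)
3. J is the midpoint of SR ⇒ J = (1/4, 3/4)
4. T is the midpoint of JK ⇒ T = (7/24, 13/24)
2·[JRT] = 1/24, 2·[EJT] = 1/8
[JRT]:[EJT] = 1/24:1/8 = 1/3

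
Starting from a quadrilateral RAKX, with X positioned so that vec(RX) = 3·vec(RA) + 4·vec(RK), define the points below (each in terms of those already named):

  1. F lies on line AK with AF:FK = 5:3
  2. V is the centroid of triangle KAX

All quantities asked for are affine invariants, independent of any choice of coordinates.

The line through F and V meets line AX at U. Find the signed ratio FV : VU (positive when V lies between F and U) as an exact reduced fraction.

Choose coordinates R = (0, 0), A = (1, 0), K = (0, 1), X = (3, 4).
1. F lies on line AK with AF:FK = 5:3 ⇒ F = (3/8, 5/8)
2. V is the centroid of triangle KAX ⇒ V = (4/3, 5/3)
line FV meets AX at U = (17/7, 20/7)
V = F + t·(U−F) with t = 7/15, so FV:VU = 7/15:8/15

FV:VU = 7/8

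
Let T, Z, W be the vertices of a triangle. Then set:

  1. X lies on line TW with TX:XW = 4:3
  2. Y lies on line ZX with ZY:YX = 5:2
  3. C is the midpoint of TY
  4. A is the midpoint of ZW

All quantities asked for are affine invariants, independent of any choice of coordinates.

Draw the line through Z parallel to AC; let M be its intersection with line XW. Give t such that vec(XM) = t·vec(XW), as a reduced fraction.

Assign T = (0, 0), Z = (1, 0), W = (0, 1) — the answer is frame-independent, so this choice is without loss of generality.
1. X lies on line TW with TX:XW = 4:3 ⇒ X = (0, 4/7)
2. Y lies on line ZX with ZY:YX = 5:2 ⇒ Y = (2/7, 20/49)
3. C is the midpoint of TY ⇒ C = (1/7, 10/49)
4. A is the midpoint of ZW ⇒ A = (1/2, 1/2)
through Z parallel to AC: direction (-5/14, -29/98); meets XW at M = (0, -29/35)
M = X + t·(W−X) with t = -49/15

t = -49/15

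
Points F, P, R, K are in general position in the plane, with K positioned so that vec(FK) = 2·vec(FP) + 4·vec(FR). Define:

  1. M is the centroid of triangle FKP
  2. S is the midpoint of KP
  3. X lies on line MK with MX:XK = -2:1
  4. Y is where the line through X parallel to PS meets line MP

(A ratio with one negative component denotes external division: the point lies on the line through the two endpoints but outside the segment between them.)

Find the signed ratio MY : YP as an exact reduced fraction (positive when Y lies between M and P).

Work in coordinates with F = (0, 0), P = (1, 0), R = (0, 1), K = (2, 4).
1. M is the centroid of triangle FKP ⇒ M = (1, 4/3)
2. S is the midpoint of KP ⇒ S = (3/2, 2)
3. X lies on line MK with MX:XK = -2:1 ⇒ X = (3, 20/3)
4. Y is where the line through X parallel to PS meets line MP ⇒ Y = (1, -4/3)
Y = M + t·(P−M) with t = 2, so MY:YP = t:(1−t) = 2:-1

MY:YP = -2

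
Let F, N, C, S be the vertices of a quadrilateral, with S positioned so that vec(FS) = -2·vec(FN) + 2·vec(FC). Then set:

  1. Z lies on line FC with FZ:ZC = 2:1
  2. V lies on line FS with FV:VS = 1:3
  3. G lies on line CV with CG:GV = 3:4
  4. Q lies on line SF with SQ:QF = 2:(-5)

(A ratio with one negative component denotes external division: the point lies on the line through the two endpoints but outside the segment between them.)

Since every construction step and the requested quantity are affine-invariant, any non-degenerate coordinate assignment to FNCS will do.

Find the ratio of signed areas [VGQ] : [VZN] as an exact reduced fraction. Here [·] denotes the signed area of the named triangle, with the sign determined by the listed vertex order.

Set F = (0, 0), N = (1, 0), C = (0, 1), S = (-2, 2); any affine frame gives the same invariant.
1. Z lies on line FC with FZ:ZC = 2:1 ⇒ Z = (0, 2/3)
2. V lies on line FS with FV:VS = 1:3 ⇒ V = (-1/2, 1/2)
3. G lies on line CV with CG:GV = 3:4 ⇒ G = (-3/14, 11/14)
4. Q lies on line SF with SQ:QF = 2:(-5) ⇒ Q = (-10/3, 10/3)
2·[VGQ] = 34/21, 2·[VZN] = -1/2
[VGQ]:[VZN] = 34/21:-1/2 = -68/21

[VGQ]:[VZN] = -68/21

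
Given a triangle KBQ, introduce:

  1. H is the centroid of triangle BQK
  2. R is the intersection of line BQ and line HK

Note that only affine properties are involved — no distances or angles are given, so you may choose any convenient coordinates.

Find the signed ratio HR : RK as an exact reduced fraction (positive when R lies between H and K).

HR:RK = -1/3

Set K = (0, 0), B = (1, 0), Q = (0, 1); any affine frame gives the same invariant.
1. H is the centroid of triangle BQK ⇒ H = (1/3, 1/3)
2. R is the intersection of line BQ and line HK ⇒ R = (1/2, 1/2)
R = H + t·(K−H) with t = -1/2, so HR:RK = t:(1−t) = -1/2:3/2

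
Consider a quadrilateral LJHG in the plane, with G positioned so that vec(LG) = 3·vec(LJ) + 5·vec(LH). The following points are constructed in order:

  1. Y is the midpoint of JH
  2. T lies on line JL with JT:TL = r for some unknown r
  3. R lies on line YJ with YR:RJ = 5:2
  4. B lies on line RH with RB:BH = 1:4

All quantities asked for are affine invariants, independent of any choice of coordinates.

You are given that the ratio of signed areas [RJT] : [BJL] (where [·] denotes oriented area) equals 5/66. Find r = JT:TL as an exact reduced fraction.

r = 1/5

Choose coordinates L = (0, 0), J = (1, 0), H = (0, 1), G = (3, 5).
1. Y is the midpoint of JH ⇒ Y = (1/2, 1/2)
2. With JT:TL = r, write λ = r/(r+1) so T = J + λ·(L−J); T is affine-linear in λ
3. R lies on line YJ with YR:RJ = 5:2 ⇒ R = (6/7, 1/7)
4. B lies on line RH with RB:BH = 1:4 ⇒ B = (24/35, 11/35)
Every point depending on T is an affine combination of T and λ-independent points, so each such coordinate is linear in λ; the λ² term in each signed area is a multiple of (L−J)×(L−J) = 0, so 2·[RJT] and 2·[BJL] are each linear in λ. Evaluating at λ=0 and λ=1:
  2·[RJT] = -1/7·λ,   2·[BJL] = -11/35
So [RJT]:[BJL] = (-1/7·λ) / (-11/35). Setting this equal to 5/66:
  -1/7·λ = 5/66·(-11/35)  ⇒  λ = 1/6
Then r = λ/(1−λ) = (1/6)/(5/6) = 1/5. Check: with r = 1/5, T = (5/6, 0) and [RJT]:[BJL] = 5/66 as required.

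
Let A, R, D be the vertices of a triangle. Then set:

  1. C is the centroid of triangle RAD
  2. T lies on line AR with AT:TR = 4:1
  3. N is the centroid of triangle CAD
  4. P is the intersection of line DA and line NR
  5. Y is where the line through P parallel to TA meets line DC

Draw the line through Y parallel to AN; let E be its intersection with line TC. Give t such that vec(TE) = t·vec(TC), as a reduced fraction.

t = 27/22

Assign A = (0, 0), R = (1, 0), D = (0, 1) — the answer is frame-independent, so this choice is without loss of generality.
1. C is the centroid of triangle RAD ⇒ C = (1/3, 1/3)
2. T lies on line AR with AT:TR = 4:1 ⇒ T = (4/5, 0)
3. N is the centroid of triangle CAD ⇒ N = (1/9, 4/9)
4. P is the intersection of line DA and line NR ⇒ P = (0, 1/2)
5. Y is where the line through P parallel to TA meets line DC ⇒ Y = (1/4, 1/2)
through Y parallel to AN: direction (1/9, 4/9); meets TC at E = (5/22, 9/22)
E = T + t·(C−T) with t = 27/22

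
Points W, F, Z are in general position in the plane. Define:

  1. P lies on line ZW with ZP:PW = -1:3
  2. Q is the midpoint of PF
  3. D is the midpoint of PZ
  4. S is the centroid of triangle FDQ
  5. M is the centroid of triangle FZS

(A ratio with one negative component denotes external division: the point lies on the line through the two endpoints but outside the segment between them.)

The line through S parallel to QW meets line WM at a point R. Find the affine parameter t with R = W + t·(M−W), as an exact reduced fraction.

t = 3/7

Work in coordinates with W = (0, 0), F = (1, 0), Z = (0, 1).
1. P lies on line ZW with ZP:PW = -1:3 ⇒ P = (0, 3/2)
2. Q is the midpoint of PF ⇒ Q = (1/2, 3/4)
3. D is the midpoint of PZ ⇒ D = (0, 5/4)
4. S is the centroid of triangle FDQ ⇒ S = (1/2, 2/3)
5. M is the centroid of triangle FZS ⇒ M = (1/2, 5/9)
through S parallel to QW: direction (-1/2, -3/4); meets WM at R = (3/14, 5/21)
R = W + t·(M−W) with t = 3/7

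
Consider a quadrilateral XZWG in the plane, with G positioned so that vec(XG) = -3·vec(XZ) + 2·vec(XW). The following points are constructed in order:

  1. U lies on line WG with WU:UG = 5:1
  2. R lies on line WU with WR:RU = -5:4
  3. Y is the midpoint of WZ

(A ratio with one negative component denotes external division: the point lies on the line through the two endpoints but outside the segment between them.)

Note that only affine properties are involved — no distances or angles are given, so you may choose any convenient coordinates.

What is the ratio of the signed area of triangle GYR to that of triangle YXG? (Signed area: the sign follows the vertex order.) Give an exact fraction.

[GYR]:[YXG] = 19/15

Set X = (0, 0), Z = (1, 0), W = (0, 1), G = (-3, 2); any affine frame gives the same invariant.
1. U lies on line WG with WU:UG = 5:1 ⇒ U = (-5/2, 11/6)
2. R lies on line WU with WR:RU = -5:4 ⇒ R = (-25/2, 31/6)
3. Y is the midpoint of WZ ⇒ Y = (1/2, 1/2)
2·[GYR] = -19/6, 2·[YXG] = -5/2
[GYR]:[YXG] = -19/6:-5/2 = 19/15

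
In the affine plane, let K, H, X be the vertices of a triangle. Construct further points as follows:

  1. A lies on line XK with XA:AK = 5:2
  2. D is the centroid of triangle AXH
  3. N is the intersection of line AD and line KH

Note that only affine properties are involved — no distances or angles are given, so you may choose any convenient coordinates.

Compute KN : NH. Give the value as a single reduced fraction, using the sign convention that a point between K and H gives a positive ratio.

Assign K = (0, 0), H = (1, 0), X = (0, 1) — the answer is frame-independent, so this choice is without loss of generality.
1. A lies on line XK with XA:AK = 5:2 ⇒ A = (0, 2/7)
2. D is the centroid of triangle AXH ⇒ D = (1/3, 3/7)
3. N is the intersection of line AD and line KH ⇒ N = (-2/3, 0)
N = K + t·(H−K) with t = -2/3, so KN:NH = t:(1−t) = -2/3:5/3

KN:NH = -2/5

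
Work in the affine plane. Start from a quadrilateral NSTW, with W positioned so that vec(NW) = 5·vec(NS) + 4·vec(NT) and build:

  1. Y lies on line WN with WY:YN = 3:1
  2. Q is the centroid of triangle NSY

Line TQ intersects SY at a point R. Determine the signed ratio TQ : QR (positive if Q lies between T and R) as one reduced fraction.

Choose coordinates N = (0, 0), S = (1, 0), T = (0, 1), W = (5, 4).
1. Y lies on line WN with WY:YN = 3:1 ⇒ Y = (5/4, 1)
2. Q is the centroid of triangle NSY ⇒ Q = (3/4, 1/3)
line TQ meets SY at R = (45/44, 1/11)
Q = T + t·(R−T) with t = 11/15, so TQ:QR = 11/15:4/15

TQ:QR = 11/4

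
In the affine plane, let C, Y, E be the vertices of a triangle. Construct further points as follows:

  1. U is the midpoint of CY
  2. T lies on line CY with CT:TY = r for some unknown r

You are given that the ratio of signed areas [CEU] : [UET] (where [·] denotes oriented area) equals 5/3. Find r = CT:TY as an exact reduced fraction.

Choose coordinates C = (0, 0), Y = (1, 0), E = (0, 1).
1. U is the midpoint of CY ⇒ U = (1/2, 0)
2. With CT:TY = r, write λ = r/(r+1) so T = C + λ·(Y−C); T is affine-linear in λ
Every point depending on T is an affine combination of T and λ-independent points, so each such coordinate is linear in λ; the λ² term in each signed area is a multiple of (Y−C)×(Y−C) = 0, so 2·[CEU] and 2·[UET] are each linear in λ. Evaluating at λ=0 and λ=1:
  2·[CEU] = -1/2,   2·[UET] = −λ + 1/2
So [CEU]:[UET] = (-1/2) / (−λ + 1/2). Setting this equal to 5/3:
  -1/2 = 5/3·(−λ + 1/2)  ⇒  λ = 4/5
Then r = λ/(1−λ) = (4/5)/(1/5) = 4. Check: with r = 4, T = (4/5, 0) and [CEU]:[UET] = 5/3 as required.

r = 4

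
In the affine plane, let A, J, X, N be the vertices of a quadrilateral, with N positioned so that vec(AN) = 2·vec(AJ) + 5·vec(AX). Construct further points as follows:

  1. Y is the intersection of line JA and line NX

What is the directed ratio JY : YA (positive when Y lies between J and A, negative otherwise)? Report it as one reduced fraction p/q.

Assign A = (0, 0), J = (1, 0), X = (0, 1), N = (2, 5) — the answer is frame-independent, so this choice is without loss of generality.
1. Y is the intersection of line JA and line NX ⇒ Y = (-1/2, 0)
Y = J + t·(A−J) with t = 3/2, so JY:YA = t:(1−t) = 3/2:-1/2

JY:YA = -3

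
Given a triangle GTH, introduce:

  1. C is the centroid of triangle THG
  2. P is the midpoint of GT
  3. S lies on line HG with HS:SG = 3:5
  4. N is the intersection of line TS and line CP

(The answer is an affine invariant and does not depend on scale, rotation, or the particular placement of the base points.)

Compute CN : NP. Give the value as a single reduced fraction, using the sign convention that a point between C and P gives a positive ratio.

CN:NP = -4/15

Assign G = (0, 0), T = (1, 0), H = (0, 1) — the answer is frame-independent, so this choice is without loss of generality.
1. C is the centroid of triangle THG ⇒ C = (1/3, 1/3)
2. P is the midpoint of GT ⇒ P = (1/2, 0)
3. S lies on line HG with HS:SG = 3:5 ⇒ S = (0, 5/8)
4. N is the intersection of line TS and line CP ⇒ N = (3/11, 5/11)
N = C + t·(P−C) with t = -4/11, so CN:NP = t:(1−t) = -4/11:15/11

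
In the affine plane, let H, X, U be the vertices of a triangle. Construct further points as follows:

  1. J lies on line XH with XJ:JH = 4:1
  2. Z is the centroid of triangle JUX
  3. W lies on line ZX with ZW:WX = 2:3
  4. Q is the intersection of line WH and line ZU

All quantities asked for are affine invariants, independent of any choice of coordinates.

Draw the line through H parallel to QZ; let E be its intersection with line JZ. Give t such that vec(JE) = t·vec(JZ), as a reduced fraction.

Set H = (0, 0), X = (1, 0), U = (0, 1); any affine frame gives the same invariant.
1. J lies on line XH with XJ:JH = 4:1 ⇒ J = (1/5, 0)
2. Z is the centroid of triangle JUX ⇒ Z = (2/5, 1/3)
3. W lies on line ZX with ZW:WX = 2:3 ⇒ W = (16/25, 1/5)
4. Q is the intersection of line WH and line ZU ⇒ Q = (48/95, 3/19)
through H parallel to QZ: direction (-2/19, 10/57); meets JZ at E = (1/10, -1/6)
E = J + t·(Z−J) with t = -1/2

t = -1/2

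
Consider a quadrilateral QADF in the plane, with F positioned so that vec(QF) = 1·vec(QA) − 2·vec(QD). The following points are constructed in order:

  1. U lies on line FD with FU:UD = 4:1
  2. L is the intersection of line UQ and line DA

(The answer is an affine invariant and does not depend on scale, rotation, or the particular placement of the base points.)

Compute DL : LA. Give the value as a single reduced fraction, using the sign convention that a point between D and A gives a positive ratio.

Choose coordinates Q = (0, 0), A = (1, 0), D = (0, 1), F = (1, -2).
1. U lies on line FD with FU:UD = 4:1 ⇒ U = (1/5, 2/5)
2. L is the intersection of line UQ and line DA ⇒ L = (1/3, 2/3)
L = D + t·(A−D) with t = 1/3, so DL:LA = t:(1−t) = 1/3:2/3

DL:LA = 1/2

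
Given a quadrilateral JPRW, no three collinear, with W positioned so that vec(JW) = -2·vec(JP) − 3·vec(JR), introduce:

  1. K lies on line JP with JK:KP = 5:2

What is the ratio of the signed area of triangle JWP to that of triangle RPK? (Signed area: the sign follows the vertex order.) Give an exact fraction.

[JWP]:[RPK] = -21/2

Work in coordinates with J = (0, 0), P = (1, 0), R = (0, 1), W = (-2, -3).
1. K lies on line JP with JK:KP = 5:2 ⇒ K = (5/7, 0)
2·[JWP] = 3, 2·[RPK] = -2/7
[JWP]:[RPK] = 3:-2/7 = -21/2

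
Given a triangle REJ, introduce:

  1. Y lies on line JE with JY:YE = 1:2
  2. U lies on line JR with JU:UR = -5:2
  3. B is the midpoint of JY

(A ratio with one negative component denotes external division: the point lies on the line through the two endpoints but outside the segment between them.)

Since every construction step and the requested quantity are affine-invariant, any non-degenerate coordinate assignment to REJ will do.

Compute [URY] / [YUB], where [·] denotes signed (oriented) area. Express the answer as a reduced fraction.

Assign R = (0, 0), E = (1, 0), J = (0, 1) — the answer is frame-independent, so this choice is without loss of generality.
1. Y lies on line JE with JY:YE = 1:2 ⇒ Y = (1/3, 2/3)
2. U lies on line JR with JU:UR = -5:2 ⇒ U = (0, -2/3)
3. B is the midpoint of JY ⇒ B = (1/6, 5/6)
2·[URY] = -2/9, 2·[YUB] = -5/18
[URY]:[YUB] = -2/9:-5/18 = 4/5

[URY]:[YUB] = 4/5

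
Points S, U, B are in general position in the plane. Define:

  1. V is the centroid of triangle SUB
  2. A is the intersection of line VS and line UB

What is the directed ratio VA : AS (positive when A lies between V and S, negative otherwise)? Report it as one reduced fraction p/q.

Assign S = (0, 0), U = (1, 0), B = (0, 1) — the answer is frame-independent, so this choice is without loss of generality.
1. V is the centroid of triangle SUB ⇒ V = (1/3, 1/3)
2. A is the intersection of line VS and line UB ⇒ A = (1/2, 1/2)
A = V + t·(S−V) with t = -1/2, so VA:AS = t:(1−t) = -1/2:3/2

VA:AS = -1/3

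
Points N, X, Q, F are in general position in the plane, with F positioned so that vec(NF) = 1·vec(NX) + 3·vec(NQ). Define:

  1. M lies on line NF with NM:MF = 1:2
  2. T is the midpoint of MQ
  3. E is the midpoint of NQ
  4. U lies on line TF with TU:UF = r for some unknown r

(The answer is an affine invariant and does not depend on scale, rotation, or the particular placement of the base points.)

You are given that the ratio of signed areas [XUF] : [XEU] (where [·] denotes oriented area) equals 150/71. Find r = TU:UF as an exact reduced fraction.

Work in coordinates with N = (0, 0), X = (1, 0), Q = (0, 1), F = (1, 3).
1. M lies on line NF with NM:MF = 1:2 ⇒ M = (1/3, 1)
2. T is the midpoint of MQ ⇒ T = (1/6, 1)
3. E is the midpoint of NQ ⇒ E = (0, 1/2)
4. With TU:UF = r, write λ = r/(r+1) so U = T + λ·(F−T); U is affine-linear in λ
Every point depending on U is an affine combination of U and λ-independent points, so each such coordinate is linear in λ; the λ² term in each signed area is a multiple of (F−T)×(F−T) = 0, so 2·[XUF] and 2·[XEU] are each linear in λ. Evaluating at λ=0 and λ=1:
  2·[XUF] = 5/2·λ − 5/2,   2·[XEU] = -29/12·λ − 7/12
So [XUF]:[XEU] = (5/2·λ − 5/2) / (-29/12·λ − 7/12). Setting this equal to 150/71:
  5/2·λ − 5/2 = 150/71·(-29/12·λ − 7/12)  ⇒  λ = 1/6
Then r = λ/(1−λ) = (1/6)/(5/6) = 1/5. Check: with r = 1/5, U = (11/36, 4/3) and [XUF]:[XEU] = 150/71 as required.

r = 1/5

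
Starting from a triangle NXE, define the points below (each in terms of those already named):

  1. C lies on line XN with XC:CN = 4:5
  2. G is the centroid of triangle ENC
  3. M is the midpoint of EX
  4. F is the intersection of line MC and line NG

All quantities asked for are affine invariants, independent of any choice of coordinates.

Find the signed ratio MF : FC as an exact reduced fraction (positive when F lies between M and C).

Assign N = (0, 0), X = (1, 0), E = (0, 1) — the answer is frame-independent, so this choice is without loss of generality.
1. C lies on line XN with XC:CN = 4:5 ⇒ C = (5/9, 0)
2. G is the centroid of triangle ENC ⇒ G = (5/27, 1/3)
3. M is the midpoint of EX ⇒ M = (1/2, 1/2)
4. F is the intersection of line MC and line NG ⇒ F = (25/54, 5/6)
F = M + t·(C−M) with t = -2/3, so MF:FC = t:(1−t) = -2/3:5/3

MF:FC = -2/5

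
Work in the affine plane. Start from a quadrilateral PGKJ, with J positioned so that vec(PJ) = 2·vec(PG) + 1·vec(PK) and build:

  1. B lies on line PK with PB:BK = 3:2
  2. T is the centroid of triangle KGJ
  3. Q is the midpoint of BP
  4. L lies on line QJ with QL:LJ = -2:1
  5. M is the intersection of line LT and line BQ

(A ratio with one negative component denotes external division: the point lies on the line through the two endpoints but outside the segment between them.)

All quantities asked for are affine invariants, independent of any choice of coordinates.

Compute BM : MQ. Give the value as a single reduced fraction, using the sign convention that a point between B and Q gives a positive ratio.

Assign P = (0, 0), G = (1, 0), K = (0, 1), J = (2, 1) — the answer is frame-independent, so this choice is without loss of generality.
1. B lies on line PK with PB:BK = 3:2 ⇒ B = (0, 3/5)
2. T is the centroid of triangle KGJ ⇒ T = (1, 2/3)
3. Q is the midpoint of BP ⇒ Q = (0, 3/10)
4. L lies on line QJ with QL:LJ = -2:1 ⇒ L = (4, 17/10)
5. M is the intersection of line LT and line BQ ⇒ M = (0, 29/90)
M = B + t·(Q−B) with t = 25/27, so BM:MQ = t:(1−t) = 25/27:2/27

BM:MQ = 25/2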